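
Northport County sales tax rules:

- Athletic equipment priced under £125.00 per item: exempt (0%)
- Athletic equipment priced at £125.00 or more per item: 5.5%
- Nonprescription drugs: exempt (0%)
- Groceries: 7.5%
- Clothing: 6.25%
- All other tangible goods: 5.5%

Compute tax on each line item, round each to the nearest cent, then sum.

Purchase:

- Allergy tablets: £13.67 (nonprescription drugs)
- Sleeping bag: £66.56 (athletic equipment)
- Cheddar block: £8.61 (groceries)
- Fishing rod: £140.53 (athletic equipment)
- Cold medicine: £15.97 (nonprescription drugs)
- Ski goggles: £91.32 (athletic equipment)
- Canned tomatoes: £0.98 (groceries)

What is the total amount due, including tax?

£346.09

Allergy tablets £13.67: nonprescription drugs → 0% → £0.00
Sleeping bag £66.56: athletic equipment, under £125.00 → 0% → £0.00
Cheddar block £8.61: groceries → 7.5% → £0.65
Fishing rod £140.53: athletic equipment, £125.00 or more → 5.5% → £7.73
Cold medicine £15.97: nonprescription drugs → 0% → £0.00
Ski goggles £91.32: athletic equipment, under £125.00 → 0% → £0.00
Canned tomatoes £0.98: groceries → 7.5% → £0.07
Subtotal = £337.64; tax = £8.45; total due = £346.09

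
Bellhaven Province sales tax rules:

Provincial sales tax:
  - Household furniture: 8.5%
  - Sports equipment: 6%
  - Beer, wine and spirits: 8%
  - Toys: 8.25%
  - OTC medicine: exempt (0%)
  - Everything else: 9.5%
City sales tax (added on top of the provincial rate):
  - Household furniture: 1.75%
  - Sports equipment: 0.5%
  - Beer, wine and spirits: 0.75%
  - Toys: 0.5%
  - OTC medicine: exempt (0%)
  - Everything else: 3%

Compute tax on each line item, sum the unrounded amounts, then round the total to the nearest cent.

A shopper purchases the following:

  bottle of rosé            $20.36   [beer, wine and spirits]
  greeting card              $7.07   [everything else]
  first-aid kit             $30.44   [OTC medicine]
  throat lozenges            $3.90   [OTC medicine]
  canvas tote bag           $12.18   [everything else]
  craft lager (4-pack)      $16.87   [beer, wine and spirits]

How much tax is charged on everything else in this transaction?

Greeting card $7.07: everything else → 9.5% + 3% city = 12.5% → $0.88375
Canvas tote bag $12.18: everything else → 9.5% + 3% city = 12.5% → $1.5225
Tax on everything else: unrounded sum = $2.40625 → $2.41

$2.41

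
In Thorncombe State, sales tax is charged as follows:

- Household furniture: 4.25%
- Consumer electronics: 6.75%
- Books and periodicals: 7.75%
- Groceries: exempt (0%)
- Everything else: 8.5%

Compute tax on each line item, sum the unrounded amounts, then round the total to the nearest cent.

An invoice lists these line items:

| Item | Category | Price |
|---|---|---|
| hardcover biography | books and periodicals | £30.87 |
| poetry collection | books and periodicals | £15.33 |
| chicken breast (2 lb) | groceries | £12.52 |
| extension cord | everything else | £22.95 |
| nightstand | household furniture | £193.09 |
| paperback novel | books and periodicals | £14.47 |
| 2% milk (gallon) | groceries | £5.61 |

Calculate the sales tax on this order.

Hardcover biography £30.87: books and periodicals → 7.75% → £2.392425
Poetry collection £15.33: books and periodicals → 7.75% → £1.188075
Chicken breast (2 lb) £12.52: groceries → 0% → £0.00
Extension cord £22.95: everything else → 8.5% → £1.95075
Nightstand £193.09: household furniture → 4.25% → £8.206325
Paperback novel £14.47: books and periodicals → 7.75% → £1.121425
2% milk (gallon) £5.61: groceries → 0% → £0.00
Unrounded tax sum = £14.859 → £14.86

£14.86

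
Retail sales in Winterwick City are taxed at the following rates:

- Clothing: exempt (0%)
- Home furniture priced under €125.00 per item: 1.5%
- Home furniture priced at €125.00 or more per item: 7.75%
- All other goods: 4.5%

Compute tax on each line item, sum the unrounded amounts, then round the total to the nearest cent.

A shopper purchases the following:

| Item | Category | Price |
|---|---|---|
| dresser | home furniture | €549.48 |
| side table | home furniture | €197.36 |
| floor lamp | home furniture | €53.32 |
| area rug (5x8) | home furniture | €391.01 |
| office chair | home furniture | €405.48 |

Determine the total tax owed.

Dresser €549.48: home furniture, €125.00 or more → 7.75% → €42.5847
Side table €197.36: home furniture, €125.00 or more → 7.75% → €15.2954
Floor lamp €53.32: home furniture, under €125.00 → 1.5% → €0.7998
Area rug (5x8) €391.01: home furniture, €125.00 or more → 7.75% → €30.303275
Office chair €405.48: home furniture, €125.00 or more → 7.75% → €31.4247
Unrounded tax sum = €120.407875 → €120.41

€120.41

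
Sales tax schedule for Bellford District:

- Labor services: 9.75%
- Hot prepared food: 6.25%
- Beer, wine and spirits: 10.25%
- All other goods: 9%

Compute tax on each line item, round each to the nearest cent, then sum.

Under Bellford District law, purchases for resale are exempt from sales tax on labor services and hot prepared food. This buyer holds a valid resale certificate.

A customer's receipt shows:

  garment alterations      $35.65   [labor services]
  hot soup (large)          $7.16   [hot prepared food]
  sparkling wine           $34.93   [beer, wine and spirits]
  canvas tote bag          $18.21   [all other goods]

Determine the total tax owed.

$5.22

Garment alterations $35.65: labor services, buyer-exempt → 0% → $0.00
Hot soup (large) $7.16: hot prepared food, buyer-exempt → 0% → $0.00
Sparkling wine $34.93: beer, wine and spirits → 10.25% → $3.58
Canvas tote bag $18.21: all other goods → 9% → $1.64
Total tax = $3.58 + $1.64 = $5.22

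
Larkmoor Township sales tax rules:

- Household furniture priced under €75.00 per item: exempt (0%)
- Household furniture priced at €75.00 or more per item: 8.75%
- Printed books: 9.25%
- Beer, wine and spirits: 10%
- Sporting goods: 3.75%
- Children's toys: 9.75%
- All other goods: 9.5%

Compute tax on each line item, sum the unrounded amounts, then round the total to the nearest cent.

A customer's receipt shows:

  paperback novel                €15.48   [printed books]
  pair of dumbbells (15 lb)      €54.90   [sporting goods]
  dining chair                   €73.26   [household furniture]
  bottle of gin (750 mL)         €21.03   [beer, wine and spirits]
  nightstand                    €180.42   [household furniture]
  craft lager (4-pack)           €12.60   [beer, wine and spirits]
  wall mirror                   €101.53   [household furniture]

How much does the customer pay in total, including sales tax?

€490.74

Paperback novel €15.48: printed books → 9.25% → €1.4319
Pair of dumbbells (15 lb) €54.90: sporting goods → 3.75% → €2.05875
Dining chair €73.26: household furniture, under €75.00 → 0% → €0.00
Bottle of gin (750 mL) €21.03: beer, wine and spirits → 10% → €2.103
Nightstand €180.42: household furniture, €75.00 or more → 8.75% → €15.78675
Craft lager (4-pack) €12.60: beer, wine and spirits → 10% → €1.26
Wall mirror €101.53: household furniture, €75.00 or more → 8.75% → €8.883875
Subtotal = €459.22; unrounded tax = €31.524275 → €31.52; total due = €490.74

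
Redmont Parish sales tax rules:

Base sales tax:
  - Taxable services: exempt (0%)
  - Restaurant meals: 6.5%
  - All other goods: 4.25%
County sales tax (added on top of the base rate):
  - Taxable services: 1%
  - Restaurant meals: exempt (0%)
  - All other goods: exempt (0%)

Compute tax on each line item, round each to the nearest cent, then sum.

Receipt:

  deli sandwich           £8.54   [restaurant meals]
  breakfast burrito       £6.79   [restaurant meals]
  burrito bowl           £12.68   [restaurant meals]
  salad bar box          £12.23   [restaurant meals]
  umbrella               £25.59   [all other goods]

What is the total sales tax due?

£3.70

Deli sandwich £8.54: restaurant meals → 6.5% + 0% county = 6.5% → £0.56
Breakfast burrito £6.79: restaurant meals → 6.5% + 0% county = 6.5% → £0.44
Burrito bowl £12.68: restaurant meals → 6.5% + 0% county = 6.5% → £0.82
Salad bar box £12.23: restaurant meals → 6.5% + 0% county = 6.5% → £0.79
Umbrella £25.59: all other goods → 4.25% + 0% county = 4.25% → £1.09
Total tax = £0.56 + £0.44 + £0.82 + £0.79 + £1.09 = £3.70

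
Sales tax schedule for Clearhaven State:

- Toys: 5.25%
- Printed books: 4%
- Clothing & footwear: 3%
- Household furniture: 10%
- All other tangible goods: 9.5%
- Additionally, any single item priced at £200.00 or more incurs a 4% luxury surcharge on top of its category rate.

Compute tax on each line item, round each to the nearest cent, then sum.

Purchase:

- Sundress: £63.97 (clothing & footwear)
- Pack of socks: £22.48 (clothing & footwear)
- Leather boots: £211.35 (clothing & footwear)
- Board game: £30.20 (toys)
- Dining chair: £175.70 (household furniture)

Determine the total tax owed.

£36.54

Sundress £63.97: clothing & footwear → 3% → £1.92
Pack of socks £22.48: clothing & footwear → 3% → £0.67
Leather boots £211.35: clothing & footwear → 3% + 4% surcharge = 7% → £14.79
Board game £30.20: toys → 5.25% → £1.59
Dining chair £175.70: household furniture → 10% → £17.57
Total tax = £1.92 + £0.67 + £14.79 + £1.59 + £17.57 = £36.54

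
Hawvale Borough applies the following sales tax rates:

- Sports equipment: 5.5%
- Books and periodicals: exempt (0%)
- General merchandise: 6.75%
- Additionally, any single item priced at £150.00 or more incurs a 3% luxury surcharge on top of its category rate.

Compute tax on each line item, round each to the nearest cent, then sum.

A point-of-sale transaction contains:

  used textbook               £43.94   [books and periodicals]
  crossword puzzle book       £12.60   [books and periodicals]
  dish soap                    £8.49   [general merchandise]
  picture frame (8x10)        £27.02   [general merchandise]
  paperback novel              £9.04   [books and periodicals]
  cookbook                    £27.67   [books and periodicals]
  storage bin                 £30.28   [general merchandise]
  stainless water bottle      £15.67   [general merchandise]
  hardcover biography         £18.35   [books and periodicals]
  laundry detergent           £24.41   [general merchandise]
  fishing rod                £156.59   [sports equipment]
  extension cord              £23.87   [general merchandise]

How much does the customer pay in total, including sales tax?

Used textbook £43.94: books and periodicals → 0% → £0.00
Crossword puzzle book £12.60: books and periodicals → 0% → £0.00
Dish soap £8.49: general merchandise → 6.75% → £0.57
Picture frame (8x10) £27.02: general merchandise → 6.75% → £1.82
Paperback novel £9.04: books and periodicals → 0% → £0.00
Cookbook £27.67: books and periodicals → 0% → £0.00
Storage bin £30.28: general merchandise → 6.75% → £2.04
Stainless water bottle £15.67: general merchandise → 6.75% → £1.06
Hardcover biography £18.35: books and periodicals → 0% → £0.00
Laundry detergent £24.41: general merchandise → 6.75% → £1.65
Fishing rod £156.59: sports equipment → 5.5% + 3% surcharge = 8.5% → £13.31
Extension cord £23.87: general merchandise → 6.75% → £1.61
Subtotal = £397.93; tax = £22.06; total due = £419.99

£419.99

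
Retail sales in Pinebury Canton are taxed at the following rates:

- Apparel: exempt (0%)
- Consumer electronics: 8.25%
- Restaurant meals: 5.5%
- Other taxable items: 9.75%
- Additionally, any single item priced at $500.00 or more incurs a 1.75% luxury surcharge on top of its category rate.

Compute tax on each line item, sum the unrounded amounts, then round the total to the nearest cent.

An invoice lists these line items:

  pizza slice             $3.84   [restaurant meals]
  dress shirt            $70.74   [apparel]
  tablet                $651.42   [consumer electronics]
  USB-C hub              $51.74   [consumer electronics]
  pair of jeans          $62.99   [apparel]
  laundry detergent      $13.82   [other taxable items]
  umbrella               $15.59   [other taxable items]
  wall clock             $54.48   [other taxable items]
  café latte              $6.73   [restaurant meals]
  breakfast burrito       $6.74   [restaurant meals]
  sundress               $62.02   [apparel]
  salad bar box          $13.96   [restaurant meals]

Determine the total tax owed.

$79.31

Pizza slice $3.84: restaurant meals → 5.5% → $0.2112
Dress shirt $70.74: apparel → 0% → $0.00
Tablet $651.42: consumer electronics → 8.25% + 1.75% surcharge = 10% → $65.142
USB-C hub $51.74: consumer electronics → 8.25% → $4.26855
Pair of jeans $62.99: apparel → 0% → $0.00
Laundry detergent $13.82: other taxable items → 9.75% → $1.34745
Umbrella $15.59: other taxable items → 9.75% → $1.520025
Wall clock $54.48: other taxable items → 9.75% → $5.3118
Café latte $6.73: restaurant meals → 5.5% → $0.37015
Breakfast burrito $6.74: restaurant meals → 5.5% → $0.3707
Sundress $62.02: apparel → 0% → $0.00
Salad bar box $13.96: restaurant meals → 5.5% → $0.7678
Unrounded tax sum = $79.309675 → $79.31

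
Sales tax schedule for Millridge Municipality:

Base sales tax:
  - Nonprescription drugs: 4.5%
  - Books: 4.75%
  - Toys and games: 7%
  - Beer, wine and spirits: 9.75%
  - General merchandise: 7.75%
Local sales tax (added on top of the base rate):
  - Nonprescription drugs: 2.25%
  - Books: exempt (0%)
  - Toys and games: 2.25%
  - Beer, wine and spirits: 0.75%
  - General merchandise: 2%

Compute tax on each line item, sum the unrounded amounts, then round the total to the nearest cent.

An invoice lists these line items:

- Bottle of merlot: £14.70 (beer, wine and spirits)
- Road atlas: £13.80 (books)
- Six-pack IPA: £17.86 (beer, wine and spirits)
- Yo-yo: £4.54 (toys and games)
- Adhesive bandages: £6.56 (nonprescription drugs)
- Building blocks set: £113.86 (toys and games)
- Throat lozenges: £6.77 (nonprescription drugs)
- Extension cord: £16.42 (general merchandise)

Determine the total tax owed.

Bottle of merlot £14.70: beer, wine and spirits → 9.75% + 0.75% local = 10.5% → £1.5435
Road atlas £13.80: books → 4.75% + 0% local = 4.75% → £0.6555
Six-pack IPA £17.86: beer, wine and spirits → 9.75% + 0.75% local = 10.5% → £1.8753
Yo-yo £4.54: toys and games → 7% + 2.25% local = 9.25% → £0.41995
Adhesive bandages £6.56: nonprescription drugs → 4.5% + 2.25% local = 6.75% → £0.4428
Building blocks set £113.86: toys and games → 7% + 2.25% local = 9.25% → £10.53205
Throat lozenges £6.77: nonprescription drugs → 4.5% + 2.25% local = 6.75% → £0.456975
Extension cord £16.42: general merchandise → 7.75% + 2% local = 9.75% → £1.60095
Unrounded tax sum = £17.527025 → £17.53

£17.53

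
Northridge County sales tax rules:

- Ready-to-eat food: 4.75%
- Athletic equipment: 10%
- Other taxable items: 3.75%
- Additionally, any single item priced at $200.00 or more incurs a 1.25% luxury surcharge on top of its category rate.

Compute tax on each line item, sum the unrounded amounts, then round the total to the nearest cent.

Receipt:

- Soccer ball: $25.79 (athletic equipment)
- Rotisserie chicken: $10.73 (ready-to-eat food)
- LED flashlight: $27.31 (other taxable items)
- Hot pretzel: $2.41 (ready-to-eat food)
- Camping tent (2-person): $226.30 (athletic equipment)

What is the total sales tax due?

$29.69

Soccer ball $25.79: athletic equipment → 10% → $2.579
Rotisserie chicken $10.73: ready-to-eat food → 4.75% → $0.509675
LED flashlight $27.31: other taxable items → 3.75% → $1.024125
Hot pretzel $2.41: ready-to-eat food → 4.75% → $0.114475
Camping tent (2-person) $226.30: athletic equipment → 10% + 1.25% surcharge = 11.25% → $25.45875
Unrounded tax sum = $29.686025 → $29.69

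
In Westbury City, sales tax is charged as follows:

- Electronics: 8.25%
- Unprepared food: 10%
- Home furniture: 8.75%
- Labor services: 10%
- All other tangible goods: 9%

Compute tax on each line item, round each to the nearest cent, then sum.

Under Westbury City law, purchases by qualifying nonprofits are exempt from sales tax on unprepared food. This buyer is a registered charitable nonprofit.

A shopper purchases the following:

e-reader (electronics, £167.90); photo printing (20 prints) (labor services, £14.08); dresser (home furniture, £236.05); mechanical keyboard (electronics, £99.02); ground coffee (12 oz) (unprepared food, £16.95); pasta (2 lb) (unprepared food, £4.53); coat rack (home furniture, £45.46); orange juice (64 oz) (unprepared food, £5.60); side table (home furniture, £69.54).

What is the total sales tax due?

£54.14

E-reader £167.90: electronics → 8.25% → £13.85
Photo printing (20 prints) £14.08: labor services → 10% → £1.41
Dresser £236.05: home furniture → 8.75% → £20.65
Mechanical keyboard £99.02: electronics → 8.25% → £8.17
Ground coffee (12 oz) £16.95: unprepared food, buyer-exempt → 0% → £0.00
Pasta (2 lb) £4.53: unprepared food, buyer-exempt → 0% → £0.00
Coat rack £45.46: home furniture → 8.75% → £3.98
Orange juice (64 oz) £5.60: unprepared food, buyer-exempt → 0% → £0.00
Side table £69.54: home furniture → 8.75% → £6.08
Total tax = £13.85 + £1.41 + £20.65 + £8.17 + £3.98 + £6.08 = £54.14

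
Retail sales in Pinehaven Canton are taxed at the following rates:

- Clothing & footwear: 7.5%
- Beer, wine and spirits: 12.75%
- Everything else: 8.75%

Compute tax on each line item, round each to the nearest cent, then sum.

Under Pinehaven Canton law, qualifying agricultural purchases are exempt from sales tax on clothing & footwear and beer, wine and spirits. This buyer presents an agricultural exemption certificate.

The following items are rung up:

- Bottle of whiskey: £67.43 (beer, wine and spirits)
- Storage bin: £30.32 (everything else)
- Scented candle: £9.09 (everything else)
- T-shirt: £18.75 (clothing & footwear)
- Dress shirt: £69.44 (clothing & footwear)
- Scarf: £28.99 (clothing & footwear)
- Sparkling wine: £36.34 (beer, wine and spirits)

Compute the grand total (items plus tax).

£263.81

Bottle of whiskey £67.43: beer, wine and spirits, buyer-exempt → 0% → £0.00
Storage bin £30.32: everything else → 8.75% → £2.65
Scented candle £9.09: everything else → 8.75% → £0.80
T-shirt £18.75: clothing & footwear, buyer-exempt → 0% → £0.00
Dress shirt £69.44: clothing & footwear, buyer-exempt → 0% → £0.00
Scarf £28.99: clothing & footwear, buyer-exempt → 0% → £0.00
Sparkling wine £36.34: beer, wine and spirits, buyer-exempt → 0% → £0.00
Subtotal = £260.36; tax = £3.45; total due = £263.81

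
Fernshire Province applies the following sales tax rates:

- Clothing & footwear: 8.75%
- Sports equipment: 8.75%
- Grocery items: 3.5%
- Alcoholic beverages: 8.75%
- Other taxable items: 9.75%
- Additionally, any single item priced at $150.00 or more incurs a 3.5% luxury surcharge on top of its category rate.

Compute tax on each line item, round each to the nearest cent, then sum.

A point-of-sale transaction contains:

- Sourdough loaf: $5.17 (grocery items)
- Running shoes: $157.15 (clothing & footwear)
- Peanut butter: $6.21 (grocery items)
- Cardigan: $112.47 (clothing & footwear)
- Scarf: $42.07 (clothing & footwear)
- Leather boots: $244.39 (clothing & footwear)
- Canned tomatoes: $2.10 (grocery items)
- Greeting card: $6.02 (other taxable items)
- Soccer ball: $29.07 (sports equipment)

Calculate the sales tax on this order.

$66.31

Sourdough loaf $5.17: grocery items → 3.5% → $0.18
Running shoes $157.15: clothing & footwear → 8.75% + 3.5% surcharge = 12.25% → $19.25
Peanut butter $6.21: grocery items → 3.5% → $0.22
Cardigan $112.47: clothing & footwear → 8.75% → $9.84
Scarf $42.07: clothing & footwear → 8.75% → $3.68
Leather boots $244.39: clothing & footwear → 8.75% + 3.5% surcharge = 12.25% → $29.94
Canned tomatoes $2.10: grocery items → 3.5% → $0.07
Greeting card $6.02: other taxable items → 9.75% → $0.59
Soccer ball $29.07: sports equipment → 8.75% → $2.54
Total tax = $0.18 + $19.25 + $0.22 + $9.84 + $3.68 + $29.94 + $0.07 + $0.59 + $2.54 = $66.31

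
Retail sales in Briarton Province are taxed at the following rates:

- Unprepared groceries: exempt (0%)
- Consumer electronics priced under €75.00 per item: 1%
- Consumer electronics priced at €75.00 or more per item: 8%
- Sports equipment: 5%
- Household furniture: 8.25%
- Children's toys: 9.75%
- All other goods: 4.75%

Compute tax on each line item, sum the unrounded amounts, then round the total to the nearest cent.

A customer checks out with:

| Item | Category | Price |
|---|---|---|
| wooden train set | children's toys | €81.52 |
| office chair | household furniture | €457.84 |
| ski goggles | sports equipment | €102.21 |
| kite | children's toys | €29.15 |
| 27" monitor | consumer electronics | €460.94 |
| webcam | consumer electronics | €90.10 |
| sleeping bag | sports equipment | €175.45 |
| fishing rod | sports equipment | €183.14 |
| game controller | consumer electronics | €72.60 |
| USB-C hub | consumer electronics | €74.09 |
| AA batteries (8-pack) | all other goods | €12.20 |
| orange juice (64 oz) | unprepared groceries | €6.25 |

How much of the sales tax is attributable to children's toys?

€10.79

Wooden train set €81.52: children's toys → 9.75% → €7.9482
Kite €29.15: children's toys → 9.75% → €2.842125
Tax on children's toys: unrounded sum = €10.790325 → €10.79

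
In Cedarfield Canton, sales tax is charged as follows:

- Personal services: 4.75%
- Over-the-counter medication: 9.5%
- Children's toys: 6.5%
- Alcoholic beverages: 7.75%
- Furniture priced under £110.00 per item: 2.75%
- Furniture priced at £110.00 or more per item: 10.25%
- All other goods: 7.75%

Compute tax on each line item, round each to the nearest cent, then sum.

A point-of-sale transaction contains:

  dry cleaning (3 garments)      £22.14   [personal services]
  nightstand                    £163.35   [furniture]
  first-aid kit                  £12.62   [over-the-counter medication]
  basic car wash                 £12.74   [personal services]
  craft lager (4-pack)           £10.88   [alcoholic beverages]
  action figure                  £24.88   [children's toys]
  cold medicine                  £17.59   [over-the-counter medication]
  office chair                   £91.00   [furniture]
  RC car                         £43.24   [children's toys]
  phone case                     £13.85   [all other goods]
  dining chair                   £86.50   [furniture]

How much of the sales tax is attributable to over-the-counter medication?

£2.87

First-aid kit £12.62: over-the-counter medication → 9.5% → £1.20
Cold medicine £17.59: over-the-counter medication → 9.5% → £1.67
Tax on over-the-counter medication = £1.20 + £1.67 = £2.87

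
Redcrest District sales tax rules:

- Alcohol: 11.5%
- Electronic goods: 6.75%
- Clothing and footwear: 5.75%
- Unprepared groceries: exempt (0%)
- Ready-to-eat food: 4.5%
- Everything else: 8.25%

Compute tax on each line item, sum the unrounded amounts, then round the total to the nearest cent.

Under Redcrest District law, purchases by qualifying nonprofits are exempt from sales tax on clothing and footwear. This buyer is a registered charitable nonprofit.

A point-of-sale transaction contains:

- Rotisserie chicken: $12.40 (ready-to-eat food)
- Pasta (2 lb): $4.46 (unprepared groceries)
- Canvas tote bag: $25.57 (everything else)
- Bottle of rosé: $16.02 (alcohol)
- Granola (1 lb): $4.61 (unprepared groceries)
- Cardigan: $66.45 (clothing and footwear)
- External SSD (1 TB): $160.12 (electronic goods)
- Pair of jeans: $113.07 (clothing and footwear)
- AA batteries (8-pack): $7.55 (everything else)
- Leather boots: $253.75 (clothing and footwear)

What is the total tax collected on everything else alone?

$2.73

Canvas tote bag $25.57: everything else → 8.25% → $2.109525
AA batteries (8-pack) $7.55: everything else → 8.25% → $0.622875
Tax on everything else: unrounded sum = $2.7324 → $2.73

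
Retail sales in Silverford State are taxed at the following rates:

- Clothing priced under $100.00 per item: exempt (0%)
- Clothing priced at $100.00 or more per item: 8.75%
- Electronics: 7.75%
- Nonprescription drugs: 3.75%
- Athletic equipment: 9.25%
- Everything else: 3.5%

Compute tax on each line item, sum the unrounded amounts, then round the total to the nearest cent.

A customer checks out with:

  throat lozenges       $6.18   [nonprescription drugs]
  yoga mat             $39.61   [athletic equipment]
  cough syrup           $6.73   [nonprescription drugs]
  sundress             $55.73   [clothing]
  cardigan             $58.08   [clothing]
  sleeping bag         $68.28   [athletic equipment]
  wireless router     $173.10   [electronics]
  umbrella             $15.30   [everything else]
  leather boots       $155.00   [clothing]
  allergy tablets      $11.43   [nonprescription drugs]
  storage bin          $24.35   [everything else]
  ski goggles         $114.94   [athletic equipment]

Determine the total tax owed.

Throat lozenges $6.18: nonprescription drugs → 3.75% → $0.23175
Yoga mat $39.61: athletic equipment → 9.25% → $3.663925
Cough syrup $6.73: nonprescription drugs → 3.75% → $0.252375
Sundress $55.73: clothing, under $100.00 → 0% → $0.00
Cardigan $58.08: clothing, under $100.00 → 0% → $0.00
Sleeping bag $68.28: athletic equipment → 9.25% → $6.3159
Wireless router $173.10: electronics → 7.75% → $13.41525
Umbrella $15.30: everything else → 3.5% → $0.5355
Leather boots $155.00: clothing, $100.00 or more → 8.75% → $13.5625
Allergy tablets $11.43: nonprescription drugs → 3.75% → $0.428625
Storage bin $24.35: everything else → 3.5% → $0.85225
Ski goggles $114.94: athletic equipment → 9.25% → $10.63195
Unrounded tax sum = $49.890025 → $49.89

$49.89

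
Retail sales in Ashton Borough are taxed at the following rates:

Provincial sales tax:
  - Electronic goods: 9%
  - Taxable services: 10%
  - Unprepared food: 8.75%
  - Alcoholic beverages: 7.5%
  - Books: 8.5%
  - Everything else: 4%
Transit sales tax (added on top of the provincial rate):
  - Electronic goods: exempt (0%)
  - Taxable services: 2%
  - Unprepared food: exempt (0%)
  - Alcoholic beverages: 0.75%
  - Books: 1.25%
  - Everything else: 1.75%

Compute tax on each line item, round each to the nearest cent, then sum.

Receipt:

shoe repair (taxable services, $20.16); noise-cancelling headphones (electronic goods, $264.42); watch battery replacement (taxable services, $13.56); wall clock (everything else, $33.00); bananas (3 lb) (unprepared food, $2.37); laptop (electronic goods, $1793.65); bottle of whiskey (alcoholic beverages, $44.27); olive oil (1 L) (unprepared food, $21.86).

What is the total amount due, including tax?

$2390.24

Shoe repair $20.16: taxable services → 10% + 2% transit = 12% → $2.42
Noise-cancelling headphones $264.42: electronic goods → 9% + 0% transit = 9% → $23.80
Watch battery replacement $13.56: taxable services → 10% + 2% transit = 12% → $1.63
Wall clock $33.00: everything else → 4% + 1.75% transit = 5.75% → $1.90
Bananas (3 lb) $2.37: unprepared food → 8.75% + 0% transit = 8.75% → $0.21
Laptop $1793.65: electronic goods → 9% + 0% transit = 9% → $161.43
Bottle of whiskey $44.27: alcoholic beverages → 7.5% + 0.75% transit = 8.25% → $3.65
Olive oil (1 L) $21.86: unprepared food → 8.75% + 0% transit = 8.75% → $1.91
Subtotal = $2193.29; tax = $196.95; total due = $2390.24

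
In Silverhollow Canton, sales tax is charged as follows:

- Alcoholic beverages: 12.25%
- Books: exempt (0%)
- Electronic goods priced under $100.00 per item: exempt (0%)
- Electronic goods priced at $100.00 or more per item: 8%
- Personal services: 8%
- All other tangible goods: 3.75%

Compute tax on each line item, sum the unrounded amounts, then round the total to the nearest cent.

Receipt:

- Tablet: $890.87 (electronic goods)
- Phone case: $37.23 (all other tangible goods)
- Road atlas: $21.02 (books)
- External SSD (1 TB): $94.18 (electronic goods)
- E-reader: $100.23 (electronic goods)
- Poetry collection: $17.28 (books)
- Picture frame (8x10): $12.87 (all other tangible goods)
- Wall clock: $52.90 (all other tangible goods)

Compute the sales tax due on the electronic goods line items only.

$79.29

Tablet $890.87: electronic goods, $100.00 or more → 8% → $71.2696
External SSD (1 TB) $94.18: electronic goods, under $100.00 → 0% → $0.00
E-reader $100.23: electronic goods, $100.00 or more → 8% → $8.0184
Tax on electronic goods: unrounded sum = $79.288 → $79.29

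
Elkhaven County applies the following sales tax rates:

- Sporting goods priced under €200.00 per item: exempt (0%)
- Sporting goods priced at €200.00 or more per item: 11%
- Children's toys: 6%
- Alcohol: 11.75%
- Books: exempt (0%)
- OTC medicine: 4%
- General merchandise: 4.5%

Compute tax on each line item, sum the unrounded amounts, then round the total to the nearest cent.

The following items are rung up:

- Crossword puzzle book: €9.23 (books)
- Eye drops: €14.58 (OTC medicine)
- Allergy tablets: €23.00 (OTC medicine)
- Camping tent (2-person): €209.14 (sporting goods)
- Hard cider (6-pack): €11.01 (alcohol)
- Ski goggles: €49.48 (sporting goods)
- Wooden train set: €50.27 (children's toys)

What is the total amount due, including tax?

Crossword puzzle book €9.23: books → 0% → €0.00
Eye drops €14.58: OTC medicine → 4% → €0.5832
Allergy tablets €23.00: OTC medicine → 4% → €0.92
Camping tent (2-person) €209.14: sporting goods, €200.00 or more → 11% → €23.0054
Hard cider (6-pack) €11.01: alcohol → 11.75% → €1.293675
Ski goggles €49.48: sporting goods, under €200.00 → 0% → €0.00
Wooden train set €50.27: children's toys → 6% → €3.0162
Subtotal = €366.71; unrounded tax = €28.818475 → €28.82; total due = €395.53

€395.53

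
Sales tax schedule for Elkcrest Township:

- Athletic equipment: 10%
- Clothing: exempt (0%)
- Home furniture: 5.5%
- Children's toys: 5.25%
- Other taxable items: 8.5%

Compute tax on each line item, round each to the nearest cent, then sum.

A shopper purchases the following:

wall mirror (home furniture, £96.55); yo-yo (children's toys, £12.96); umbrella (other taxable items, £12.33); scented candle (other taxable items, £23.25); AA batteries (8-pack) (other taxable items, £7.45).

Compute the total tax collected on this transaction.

£9.65

Wall mirror £96.55: home furniture → 5.5% → £5.31
Yo-yo £12.96: children's toys → 5.25% → £0.68
Umbrella £12.33: other taxable items → 8.5% → £1.05
Scented candle £23.25: other taxable items → 8.5% → £1.98
AA batteries (8-pack) £7.45: other taxable items → 8.5% → £0.63
Total tax = £5.31 + £0.68 + £1.05 + £1.98 + £0.63 = £9.65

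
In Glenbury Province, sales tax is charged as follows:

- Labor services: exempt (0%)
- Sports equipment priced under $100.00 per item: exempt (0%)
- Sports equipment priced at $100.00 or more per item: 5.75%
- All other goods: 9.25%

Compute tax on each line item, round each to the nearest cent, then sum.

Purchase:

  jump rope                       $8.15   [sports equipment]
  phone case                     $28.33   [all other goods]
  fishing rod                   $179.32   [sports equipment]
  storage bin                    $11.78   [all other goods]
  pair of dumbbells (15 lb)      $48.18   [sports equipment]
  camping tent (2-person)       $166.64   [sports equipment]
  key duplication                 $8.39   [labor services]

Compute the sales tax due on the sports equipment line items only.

Jump rope $8.15: sports equipment, under $100.00 → 0% → $0.00
Fishing rod $179.32: sports equipment, $100.00 or more → 5.75% → $10.31
Pair of dumbbells (15 lb) $48.18: sports equipment, under $100.00 → 0% → $0.00
Camping tent (2-person) $166.64: sports equipment, $100.00 or more → 5.75% → $9.58
Tax on sports equipment = $0.00 + $10.31 + $0.00 + $9.58 = $19.89

$19.89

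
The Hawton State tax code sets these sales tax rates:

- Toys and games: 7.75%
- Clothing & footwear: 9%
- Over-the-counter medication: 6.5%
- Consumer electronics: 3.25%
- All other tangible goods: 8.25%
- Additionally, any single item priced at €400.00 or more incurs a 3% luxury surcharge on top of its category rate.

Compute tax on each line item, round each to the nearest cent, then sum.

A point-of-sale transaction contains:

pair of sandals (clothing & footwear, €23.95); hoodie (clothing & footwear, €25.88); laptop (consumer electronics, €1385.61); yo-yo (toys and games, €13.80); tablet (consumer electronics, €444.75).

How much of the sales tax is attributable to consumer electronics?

Laptop €1385.61: consumer electronics → 3.25% + 3% surcharge = 6.25% → €86.60
Tablet €444.75: consumer electronics → 3.25% + 3% surcharge = 6.25% → €27.80
Tax on consumer electronics = €86.60 + €27.80 = €114.40

€114.40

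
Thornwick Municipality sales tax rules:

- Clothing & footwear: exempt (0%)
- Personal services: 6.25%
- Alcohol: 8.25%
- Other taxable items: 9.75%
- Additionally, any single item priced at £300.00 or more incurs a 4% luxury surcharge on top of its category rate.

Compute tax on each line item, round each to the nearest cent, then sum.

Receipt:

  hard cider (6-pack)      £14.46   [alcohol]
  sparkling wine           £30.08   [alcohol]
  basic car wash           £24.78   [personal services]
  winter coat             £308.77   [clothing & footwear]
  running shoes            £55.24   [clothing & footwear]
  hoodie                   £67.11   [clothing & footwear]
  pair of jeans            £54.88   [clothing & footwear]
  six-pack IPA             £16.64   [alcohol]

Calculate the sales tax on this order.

Hard cider (6-pack) £14.46: alcohol → 8.25% → £1.19
Sparkling wine £30.08: alcohol → 8.25% → £2.48
Basic car wash £24.78: personal services → 6.25% → £1.55
Winter coat £308.77: clothing & footwear → 0% + 4% surcharge = 4% → £12.35
Running shoes £55.24: clothing & footwear → 0% → £0.00
Hoodie £67.11: clothing & footwear → 0% → £0.00
Pair of jeans £54.88: clothing & footwear → 0% → £0.00
Six-pack IPA £16.64: alcohol → 8.25% → £1.37
Total tax = £1.19 + £2.48 + £1.55 + £12.35 + £1.37 = £18.94

£18.94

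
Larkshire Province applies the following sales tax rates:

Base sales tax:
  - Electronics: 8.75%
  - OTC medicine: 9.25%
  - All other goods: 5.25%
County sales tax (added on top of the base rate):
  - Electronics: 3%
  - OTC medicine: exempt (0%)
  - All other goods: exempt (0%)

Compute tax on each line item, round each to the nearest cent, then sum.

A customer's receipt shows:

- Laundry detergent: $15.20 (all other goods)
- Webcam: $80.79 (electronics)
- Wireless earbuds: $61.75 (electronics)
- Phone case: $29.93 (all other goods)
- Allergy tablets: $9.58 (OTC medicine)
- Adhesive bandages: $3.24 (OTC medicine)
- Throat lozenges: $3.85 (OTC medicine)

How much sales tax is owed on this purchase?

$20.67

Laundry detergent $15.20: all other goods → 5.25% + 0% county = 5.25% → $0.80
Webcam $80.79: electronics → 8.75% + 3% county = 11.75% → $9.49
Wireless earbuds $61.75: electronics → 8.75% + 3% county = 11.75% → $7.26
Phone case $29.93: all other goods → 5.25% + 0% county = 5.25% → $1.57
Allergy tablets $9.58: OTC medicine → 9.25% + 0% county = 9.25% → $0.89
Adhesive bandages $3.24: OTC medicine → 9.25% + 0% county = 9.25% → $0.30
Throat lozenges $3.85: OTC medicine → 9.25% + 0% county = 9.25% → $0.36
Total tax = $0.80 + $9.49 + $7.26 + $1.57 + $0.89 + $0.30 + $0.36 = $20.67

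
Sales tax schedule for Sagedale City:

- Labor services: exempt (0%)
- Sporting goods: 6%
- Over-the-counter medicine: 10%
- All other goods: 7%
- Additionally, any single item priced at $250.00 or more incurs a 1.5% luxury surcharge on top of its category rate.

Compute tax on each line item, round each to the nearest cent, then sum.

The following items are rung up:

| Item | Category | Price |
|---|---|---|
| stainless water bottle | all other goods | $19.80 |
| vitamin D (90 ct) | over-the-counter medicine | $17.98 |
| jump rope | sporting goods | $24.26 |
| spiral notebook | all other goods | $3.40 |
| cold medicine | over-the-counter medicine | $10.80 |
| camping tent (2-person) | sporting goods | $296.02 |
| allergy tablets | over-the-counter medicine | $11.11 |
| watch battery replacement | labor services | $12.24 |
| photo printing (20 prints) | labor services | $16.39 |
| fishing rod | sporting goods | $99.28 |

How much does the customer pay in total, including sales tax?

$546.52

Stainless water bottle $19.80: all other goods → 7% → $1.39
Vitamin D (90 ct) $17.98: over-the-counter medicine → 10% → $1.80
Jump rope $24.26: sporting goods → 6% → $1.46
Spiral notebook $3.40: all other goods → 7% → $0.24
Cold medicine $10.80: over-the-counter medicine → 10% → $1.08
Camping tent (2-person) $296.02: sporting goods → 6% + 1.5% surcharge = 7.5% → $22.20
Allergy tablets $11.11: over-the-counter medicine → 10% → $1.11
Watch battery replacement $12.24: labor services → 0% → $0.00
Photo printing (20 prints) $16.39: labor services → 0% → $0.00
Fishing rod $99.28: sporting goods → 6% → $5.96
Subtotal = $511.28; tax = $35.24; total due = $546.52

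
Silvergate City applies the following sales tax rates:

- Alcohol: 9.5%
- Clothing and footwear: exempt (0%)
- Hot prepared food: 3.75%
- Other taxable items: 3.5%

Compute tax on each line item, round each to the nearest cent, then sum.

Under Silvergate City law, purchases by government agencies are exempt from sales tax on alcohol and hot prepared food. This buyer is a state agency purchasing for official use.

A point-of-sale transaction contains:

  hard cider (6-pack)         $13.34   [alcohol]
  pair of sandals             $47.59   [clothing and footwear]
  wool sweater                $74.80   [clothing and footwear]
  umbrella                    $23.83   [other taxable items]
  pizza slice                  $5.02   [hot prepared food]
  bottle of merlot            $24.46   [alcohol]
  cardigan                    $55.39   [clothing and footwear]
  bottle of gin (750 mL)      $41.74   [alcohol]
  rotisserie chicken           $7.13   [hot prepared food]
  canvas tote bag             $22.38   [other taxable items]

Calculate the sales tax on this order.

$1.61

Hard cider (6-pack) $13.34: alcohol, buyer-exempt → 0% → $0.00
Pair of sandals $47.59: clothing and footwear → 0% → $0.00
Wool sweater $74.80: clothing and footwear → 0% → $0.00
Umbrella $23.83: other taxable items → 3.5% → $0.83
Pizza slice $5.02: hot prepared food, buyer-exempt → 0% → $0.00
Bottle of merlot $24.46: alcohol, buyer-exempt → 0% → $0.00
Cardigan $55.39: clothing and footwear → 0% → $0.00
Bottle of gin (750 mL) $41.74: alcohol, buyer-exempt → 0% → $0.00
Rotisserie chicken $7.13: hot prepared food, buyer-exempt → 0% → $0.00
Canvas tote bag $22.38: other taxable items → 3.5% → $0.78
Total tax = $0.83 + $0.78 = $1.61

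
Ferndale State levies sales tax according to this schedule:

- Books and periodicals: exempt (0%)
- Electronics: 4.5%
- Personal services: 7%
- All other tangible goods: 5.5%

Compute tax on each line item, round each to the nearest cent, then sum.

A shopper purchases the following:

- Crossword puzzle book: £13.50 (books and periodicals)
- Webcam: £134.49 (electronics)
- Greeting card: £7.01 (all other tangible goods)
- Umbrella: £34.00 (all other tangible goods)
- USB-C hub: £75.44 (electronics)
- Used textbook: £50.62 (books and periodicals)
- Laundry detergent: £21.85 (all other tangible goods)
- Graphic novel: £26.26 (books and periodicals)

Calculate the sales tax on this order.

Crossword puzzle book £13.50: books and periodicals → 0% → £0.00
Webcam £134.49: electronics → 4.5% → £6.05
Greeting card £7.01: all other tangible goods → 5.5% → £0.39
Umbrella £34.00: all other tangible goods → 5.5% → £1.87
USB-C hub £75.44: electronics → 4.5% → £3.39
Used textbook £50.62: books and periodicals → 0% → £0.00
Laundry detergent £21.85: all other tangible goods → 5.5% → £1.20
Graphic novel £26.26: books and periodicals → 0% → £0.00
Total tax = £6.05 + £0.39 + £1.87 + £3.39 + £1.20 = £12.90

£12.90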